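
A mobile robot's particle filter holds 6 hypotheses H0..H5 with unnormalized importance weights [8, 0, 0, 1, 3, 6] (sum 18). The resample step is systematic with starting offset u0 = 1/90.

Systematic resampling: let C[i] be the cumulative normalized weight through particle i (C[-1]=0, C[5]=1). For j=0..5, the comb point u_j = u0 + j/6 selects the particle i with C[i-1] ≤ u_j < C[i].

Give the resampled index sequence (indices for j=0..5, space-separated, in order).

C = [4/9, 4/9, 4/9, 1/2, 2/3, 1]
j=0: u_0=1/90 ∈ [0, 4/9) → index 0
j=1: u_1=8/45 ∈ [0, 4/9) → index 0
j=2: u_2=31/90 ∈ [0, 4/9) → index 0
j=3: u_3=23/45 ∈ [1/2, 2/3) → index 4
j=4: u_4=61/90 ∈ [2/3, 1) → index 5
j=5: u_5=38/45 ∈ [2/3, 1) → index 5

0 0 0 4 5 5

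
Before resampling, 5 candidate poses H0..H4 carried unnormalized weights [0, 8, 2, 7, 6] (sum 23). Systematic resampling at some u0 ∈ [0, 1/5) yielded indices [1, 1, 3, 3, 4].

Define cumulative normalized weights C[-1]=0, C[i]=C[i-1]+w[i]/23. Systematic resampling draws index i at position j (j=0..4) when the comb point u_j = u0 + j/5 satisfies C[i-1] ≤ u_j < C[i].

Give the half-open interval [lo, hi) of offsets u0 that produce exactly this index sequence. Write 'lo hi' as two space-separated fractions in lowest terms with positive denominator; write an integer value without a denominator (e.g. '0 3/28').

C = [0, 8/23, 10/23, 17/23, 1]
j=0 picked index 1: u0 ∈ [0, 8/23)
j=1 picked index 1: u0 ∈ [-1/5, 17/115)
j=2 picked index 3: u0 ∈ [4/115, 39/115)
j=3 picked index 3: u0 ∈ [-19/115, 16/115)
j=4 picked index 4: u0 ∈ [-7/115, 1/5)
intersection: [4/115, 16/115)

4/115 16/115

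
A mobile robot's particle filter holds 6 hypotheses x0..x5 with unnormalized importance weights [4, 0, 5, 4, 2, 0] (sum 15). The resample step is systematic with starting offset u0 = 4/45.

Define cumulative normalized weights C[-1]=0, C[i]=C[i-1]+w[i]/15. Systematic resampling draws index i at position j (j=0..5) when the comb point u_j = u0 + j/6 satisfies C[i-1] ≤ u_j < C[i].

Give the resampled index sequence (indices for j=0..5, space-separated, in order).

C = [4/15, 4/15, 3/5, 13/15, 1, 1]
j=0: u_0=4/45 ∈ [0, 4/15) → index 0
j=1: u_1=23/90 ∈ [0, 4/15) → index 0
j=2: u_2=19/45 ∈ [4/15, 3/5) → index 2
j=3: u_3=53/90 ∈ [4/15, 3/5) → index 2
j=4: u_4=34/45 ∈ [3/5, 13/15) → index 3
j=5: u_5=83/90 ∈ [13/15, 1) → index 4

0 0 2 2 3 4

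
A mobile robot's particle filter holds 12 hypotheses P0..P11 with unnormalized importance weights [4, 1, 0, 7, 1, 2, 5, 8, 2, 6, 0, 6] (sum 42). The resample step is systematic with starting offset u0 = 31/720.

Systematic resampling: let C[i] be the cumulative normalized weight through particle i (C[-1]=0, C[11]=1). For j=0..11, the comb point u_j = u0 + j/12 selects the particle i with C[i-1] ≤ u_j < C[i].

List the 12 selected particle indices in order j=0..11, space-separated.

C = [2/21, 5/42, 5/42, 2/7, 13/42, 5/14, 10/21, 2/3, 5/7, 6/7, 6/7, 1]
j=0: u_0=31/720 ∈ [0, 2/21) → index 0
j=1: u_1=91/720 ∈ [5/42, 2/7) → index 3
j=2: u_2=151/720 ∈ [5/42, 2/7) → index 3
j=3: u_3=211/720 ∈ [2/7, 13/42) → index 4
j=4: u_4=271/720 ∈ [5/14, 10/21) → index 6
j=5: u_5=331/720 ∈ [5/14, 10/21) → index 6
j=6: u_6=391/720 ∈ [10/21, 2/3) → index 7
j=7: u_7=451/720 ∈ [10/21, 2/3) → index 7
j=8: u_8=511/720 ∈ [2/3, 5/7) → index 8
j=9: u_9=571/720 ∈ [5/7, 6/7) → index 9
j=10: u_10=631/720 ∈ [6/7, 1) → index 11
j=11: u_11=691/720 ∈ [6/7, 1) → index 11

0 3 3 4 6 6 7 7 8 9 11 11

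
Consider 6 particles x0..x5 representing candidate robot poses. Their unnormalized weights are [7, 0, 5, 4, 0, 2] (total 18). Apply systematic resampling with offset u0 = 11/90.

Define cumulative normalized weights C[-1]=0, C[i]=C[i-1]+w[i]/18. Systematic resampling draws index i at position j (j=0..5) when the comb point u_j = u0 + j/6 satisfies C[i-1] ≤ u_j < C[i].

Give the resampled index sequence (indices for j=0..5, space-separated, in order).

C = [7/18, 7/18, 2/3, 8/9, 8/9, 1]
j=0: u_0=11/90 ∈ [0, 7/18) → index 0
j=1: u_1=13/45 ∈ [0, 7/18) → index 0
j=2: u_2=41/90 ∈ [7/18, 2/3) → index 2
j=3: u_3=28/45 ∈ [7/18, 2/3) → index 2
j=4: u_4=71/90 ∈ [2/3, 8/9) → index 3
j=5: u_5=43/45 ∈ [8/9, 1) → index 5

0 0 2 2 3 5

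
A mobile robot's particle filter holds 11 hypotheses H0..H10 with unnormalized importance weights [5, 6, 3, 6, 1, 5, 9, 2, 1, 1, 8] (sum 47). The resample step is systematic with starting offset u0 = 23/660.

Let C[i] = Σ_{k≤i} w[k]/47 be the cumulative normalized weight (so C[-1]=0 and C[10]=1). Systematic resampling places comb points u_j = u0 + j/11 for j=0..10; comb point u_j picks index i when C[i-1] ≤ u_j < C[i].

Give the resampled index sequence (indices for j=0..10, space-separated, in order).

C = [5/47, 11/47, 14/47, 20/47, 21/47, 26/47, 35/47, 37/47, 38/47, 39/47, 1]
j=0: u_0=23/660 ∈ [0, 5/47) → index 0
j=1: u_1=83/660 ∈ [5/47, 11/47) → index 1
j=2: u_2=13/60 ∈ [5/47, 11/47) → index 1
j=3: u_3=203/660 ∈ [14/47, 20/47) → index 3
j=4: u_4=263/660 ∈ [14/47, 20/47) → index 3
j=5: u_5=323/660 ∈ [21/47, 26/47) → index 5
j=6: u_6=383/660 ∈ [26/47, 35/47) → index 6
j=7: u_7=443/660 ∈ [26/47, 35/47) → index 6
j=8: u_8=503/660 ∈ [35/47, 37/47) → index 7
j=9: u_9=563/660 ∈ [39/47, 1) → index 10
j=10: u_10=623/660 ∈ [39/47, 1) → index 10

0 1 1 3 3 5 6 6 7 10 10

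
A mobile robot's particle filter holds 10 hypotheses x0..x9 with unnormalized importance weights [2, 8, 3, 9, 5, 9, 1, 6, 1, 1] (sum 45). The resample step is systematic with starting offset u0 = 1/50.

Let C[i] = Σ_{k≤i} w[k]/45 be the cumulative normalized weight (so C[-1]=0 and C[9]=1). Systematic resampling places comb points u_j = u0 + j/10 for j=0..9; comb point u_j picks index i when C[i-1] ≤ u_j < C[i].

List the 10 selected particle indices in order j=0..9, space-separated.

0 1 1 3 3 4 5 5 6 7

C = [2/45, 2/9, 13/45, 22/45, 3/5, 4/5, 37/45, 43/45, 44/45, 1]
j=0: u_0=1/50 ∈ [0, 2/45) → index 0
j=1: u_1=3/25 ∈ [2/45, 2/9) → index 1
j=2: u_2=11/50 ∈ [2/45, 2/9) → index 1
j=3: u_3=8/25 ∈ [13/45, 22/45) → index 3
j=4: u_4=21/50 ∈ [13/45, 22/45) → index 3
j=5: u_5=13/25 ∈ [22/45, 3/5) → index 4
j=6: u_6=31/50 ∈ [3/5, 4/5) → index 5
j=7: u_7=18/25 ∈ [3/5, 4/5) → index 5
j=8: u_8=41/50 ∈ [4/5, 37/45) → index 6
j=9: u_9=23/25 ∈ [37/45, 43/45) → index 7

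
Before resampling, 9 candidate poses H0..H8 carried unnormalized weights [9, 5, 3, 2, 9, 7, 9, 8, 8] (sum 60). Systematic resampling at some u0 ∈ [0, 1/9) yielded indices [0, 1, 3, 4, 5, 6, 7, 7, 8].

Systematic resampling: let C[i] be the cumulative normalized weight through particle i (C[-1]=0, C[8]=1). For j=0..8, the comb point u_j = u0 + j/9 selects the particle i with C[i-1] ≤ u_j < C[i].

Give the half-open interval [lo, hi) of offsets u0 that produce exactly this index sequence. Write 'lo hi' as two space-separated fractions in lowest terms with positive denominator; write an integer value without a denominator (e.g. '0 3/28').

C = [3/20, 7/30, 17/60, 19/60, 7/15, 7/12, 11/15, 13/15, 1]
j=0 picked index 0: u0 ∈ [0, 3/20)
j=1 picked index 1: u0 ∈ [7/180, 11/90)
j=2 picked index 3: u0 ∈ [11/180, 17/180)
j=3 picked index 4: u0 ∈ [-1/60, 2/15)
j=4 picked index 5: u0 ∈ [1/45, 5/36)
j=5 picked index 6: u0 ∈ [1/36, 8/45)
j=6 picked index 7: u0 ∈ [1/15, 1/5)
j=7 picked index 7: u0 ∈ [-2/45, 4/45)
j=8 picked index 8: u0 ∈ [-1/45, 1/9)
intersection: [1/15, 4/45)

1/15 4/45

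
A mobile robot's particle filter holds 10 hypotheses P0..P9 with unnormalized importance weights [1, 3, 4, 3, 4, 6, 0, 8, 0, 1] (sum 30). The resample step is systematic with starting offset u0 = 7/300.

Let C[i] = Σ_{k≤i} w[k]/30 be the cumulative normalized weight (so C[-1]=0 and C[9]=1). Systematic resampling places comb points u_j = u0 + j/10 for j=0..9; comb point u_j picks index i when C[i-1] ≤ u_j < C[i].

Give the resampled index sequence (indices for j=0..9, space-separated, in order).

C = [1/30, 2/15, 4/15, 11/30, 1/2, 7/10, 7/10, 29/30, 29/30, 1]
j=0: u_0=7/300 ∈ [0, 1/30) → index 0
j=1: u_1=37/300 ∈ [1/30, 2/15) → index 1
j=2: u_2=67/300 ∈ [2/15, 4/15) → index 2
j=3: u_3=97/300 ∈ [4/15, 11/30) → index 3
j=4: u_4=127/300 ∈ [11/30, 1/2) → index 4
j=5: u_5=157/300 ∈ [1/2, 7/10) → index 5
j=6: u_6=187/300 ∈ [1/2, 7/10) → index 5
j=7: u_7=217/300 ∈ [7/10, 29/30) → index 7
j=8: u_8=247/300 ∈ [7/10, 29/30) → index 7
j=9: u_9=277/300 ∈ [7/10, 29/30) → index 7

0 1 2 3 4 5 5 7 7 7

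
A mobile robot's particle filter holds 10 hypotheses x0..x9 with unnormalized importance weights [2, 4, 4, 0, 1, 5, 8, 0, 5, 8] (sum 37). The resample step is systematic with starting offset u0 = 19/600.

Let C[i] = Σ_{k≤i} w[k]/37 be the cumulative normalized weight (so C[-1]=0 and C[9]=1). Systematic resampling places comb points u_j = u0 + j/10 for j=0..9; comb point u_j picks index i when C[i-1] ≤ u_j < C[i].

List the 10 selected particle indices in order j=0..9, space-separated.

0 1 2 5 5 6 6 8 9 9

C = [2/37, 6/37, 10/37, 10/37, 11/37, 16/37, 24/37, 24/37, 29/37, 1]
j=0: u_0=19/600 ∈ [0, 2/37) → index 0
j=1: u_1=79/600 ∈ [2/37, 6/37) → index 1
j=2: u_2=139/600 ∈ [6/37, 10/37) → index 2
j=3: u_3=199/600 ∈ [11/37, 16/37) → index 5
j=4: u_4=259/600 ∈ [11/37, 16/37) → index 5
j=5: u_5=319/600 ∈ [16/37, 24/37) → index 6
j=6: u_6=379/600 ∈ [16/37, 24/37) → index 6
j=7: u_7=439/600 ∈ [24/37, 29/37) → index 8
j=8: u_8=499/600 ∈ [29/37, 1) → index 9
j=9: u_9=559/600 ∈ [29/37, 1) → index 9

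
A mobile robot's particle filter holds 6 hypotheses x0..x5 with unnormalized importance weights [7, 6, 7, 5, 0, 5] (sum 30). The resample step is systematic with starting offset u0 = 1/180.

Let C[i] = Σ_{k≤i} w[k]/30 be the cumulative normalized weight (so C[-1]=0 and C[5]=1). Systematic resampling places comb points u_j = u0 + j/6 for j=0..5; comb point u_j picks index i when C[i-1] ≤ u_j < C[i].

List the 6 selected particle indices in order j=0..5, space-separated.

0 0 1 2 3 5

C = [7/30, 13/30, 2/3, 5/6, 5/6, 1]
j=0: u_0=1/180 ∈ [0, 7/30) → index 0
j=1: u_1=31/180 ∈ [0, 7/30) → index 0
j=2: u_2=61/180 ∈ [7/30, 13/30) → index 1
j=3: u_3=91/180 ∈ [13/30, 2/3) → index 2
j=4: u_4=121/180 ∈ [2/3, 5/6) → index 3
j=5: u_5=151/180 ∈ [5/6, 1) → index 5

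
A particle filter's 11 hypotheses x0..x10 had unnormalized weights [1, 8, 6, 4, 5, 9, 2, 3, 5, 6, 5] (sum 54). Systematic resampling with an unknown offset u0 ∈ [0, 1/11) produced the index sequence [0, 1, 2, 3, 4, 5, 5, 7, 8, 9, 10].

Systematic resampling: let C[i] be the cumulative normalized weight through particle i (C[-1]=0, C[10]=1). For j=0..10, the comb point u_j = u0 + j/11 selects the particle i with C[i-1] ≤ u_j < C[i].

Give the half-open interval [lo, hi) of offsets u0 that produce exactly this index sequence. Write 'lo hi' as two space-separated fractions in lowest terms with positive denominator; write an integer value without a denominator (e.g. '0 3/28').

C = [1/54, 1/6, 5/18, 19/54, 4/9, 11/18, 35/54, 19/27, 43/54, 49/54, 1]
j=0 picked index 0: u0 ∈ [0, 1/54)
j=1 picked index 1: u0 ∈ [-43/594, 5/66)
j=2 picked index 2: u0 ∈ [-1/66, 19/198)
j=3 picked index 3: u0 ∈ [1/198, 47/594)
j=4 picked index 4: u0 ∈ [-7/594, 8/99)
j=5 picked index 5: u0 ∈ [-1/99, 31/198)
j=6 picked index 5: u0 ∈ [-10/99, 13/198)
j=7 picked index 7: u0 ∈ [7/594, 20/297)
j=8 picked index 8: u0 ∈ [-7/297, 41/594)
j=9 picked index 9: u0 ∈ [-13/594, 53/594)
j=10 picked index 10: u0 ∈ [-1/594, 1/11)
intersection: [7/594, 1/54)

7/594 1/54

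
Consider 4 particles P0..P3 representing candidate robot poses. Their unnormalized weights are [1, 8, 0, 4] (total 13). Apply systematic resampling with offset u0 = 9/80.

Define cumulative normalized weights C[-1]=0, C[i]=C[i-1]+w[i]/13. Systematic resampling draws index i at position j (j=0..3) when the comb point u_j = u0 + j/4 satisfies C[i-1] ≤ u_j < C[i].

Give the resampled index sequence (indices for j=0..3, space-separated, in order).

1 1 1 3

C = [1/13, 9/13, 9/13, 1]
j=0: u_0=9/80 ∈ [1/13, 9/13) → index 1
j=1: u_1=29/80 ∈ [1/13, 9/13) → index 1
j=2: u_2=49/80 ∈ [1/13, 9/13) → index 1
j=3: u_3=69/80 ∈ [9/13, 1) → index 3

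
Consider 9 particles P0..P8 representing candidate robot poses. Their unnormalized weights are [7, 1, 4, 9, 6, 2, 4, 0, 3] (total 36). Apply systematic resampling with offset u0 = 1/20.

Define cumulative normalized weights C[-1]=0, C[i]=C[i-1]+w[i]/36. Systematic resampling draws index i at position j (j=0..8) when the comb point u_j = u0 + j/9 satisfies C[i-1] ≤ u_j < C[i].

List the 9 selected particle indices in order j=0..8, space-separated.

C = [7/36, 2/9, 1/3, 7/12, 3/4, 29/36, 11/12, 11/12, 1]
j=0: u_0=1/20 ∈ [0, 7/36) → index 0
j=1: u_1=29/180 ∈ [0, 7/36) → index 0
j=2: u_2=49/180 ∈ [2/9, 1/3) → index 2
j=3: u_3=23/60 ∈ [1/3, 7/12) → index 3
j=4: u_4=89/180 ∈ [1/3, 7/12) → index 3
j=5: u_5=109/180 ∈ [7/12, 3/4) → index 4
j=6: u_6=43/60 ∈ [7/12, 3/4) → index 4
j=7: u_7=149/180 ∈ [29/36, 11/12) → index 6
j=8: u_8=169/180 ∈ [11/12, 1) → index 8

0 0 2 3 3 4 4 6 8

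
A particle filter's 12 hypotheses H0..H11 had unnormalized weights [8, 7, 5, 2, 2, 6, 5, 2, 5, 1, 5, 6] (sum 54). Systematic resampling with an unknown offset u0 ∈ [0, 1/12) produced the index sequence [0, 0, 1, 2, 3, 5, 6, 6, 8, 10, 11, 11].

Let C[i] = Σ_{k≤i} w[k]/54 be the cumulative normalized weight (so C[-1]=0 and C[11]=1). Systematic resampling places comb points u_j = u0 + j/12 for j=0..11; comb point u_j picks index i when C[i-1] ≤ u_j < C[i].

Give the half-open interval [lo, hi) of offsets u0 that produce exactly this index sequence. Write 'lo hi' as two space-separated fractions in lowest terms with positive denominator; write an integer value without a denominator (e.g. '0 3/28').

C = [4/27, 5/18, 10/27, 11/27, 4/9, 5/9, 35/54, 37/54, 7/9, 43/54, 8/9, 1]
j=0 picked index 0: u0 ∈ [0, 4/27)
j=1 picked index 0: u0 ∈ [-1/12, 7/108)
j=2 picked index 1: u0 ∈ [-1/54, 1/9)
j=3 picked index 2: u0 ∈ [1/36, 13/108)
j=4 picked index 3: u0 ∈ [1/27, 2/27)
j=5 picked index 5: u0 ∈ [1/36, 5/36)
j=6 picked index 6: u0 ∈ [1/18, 4/27)
j=7 picked index 6: u0 ∈ [-1/36, 7/108)
j=8 picked index 8: u0 ∈ [1/54, 1/9)
j=9 picked index 10: u0 ∈ [5/108, 5/36)
j=10 picked index 11: u0 ∈ [1/18, 1/6)
j=11 picked index 11: u0 ∈ [-1/36, 1/12)
intersection: [1/18, 7/108)

1/18 7/108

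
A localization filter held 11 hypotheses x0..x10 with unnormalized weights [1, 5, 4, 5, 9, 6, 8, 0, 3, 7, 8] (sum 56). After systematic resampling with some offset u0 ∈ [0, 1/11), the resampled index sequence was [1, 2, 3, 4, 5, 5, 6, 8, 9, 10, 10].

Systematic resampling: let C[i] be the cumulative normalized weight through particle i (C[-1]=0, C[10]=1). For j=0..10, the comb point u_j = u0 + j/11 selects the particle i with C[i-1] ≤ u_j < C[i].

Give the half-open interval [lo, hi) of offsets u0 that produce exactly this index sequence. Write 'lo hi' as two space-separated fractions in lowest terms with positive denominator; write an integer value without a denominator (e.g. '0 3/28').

5/77 25/308

C = [1/56, 3/28, 5/28, 15/56, 3/7, 15/28, 19/28, 19/28, 41/56, 6/7, 1]
j=0 picked index 1: u0 ∈ [1/56, 3/28)
j=1 picked index 2: u0 ∈ [5/308, 27/308)
j=2 picked index 3: u0 ∈ [-1/308, 53/616)
j=3 picked index 4: u0 ∈ [-3/616, 12/77)
j=4 picked index 5: u0 ∈ [5/77, 53/308)
j=5 picked index 5: u0 ∈ [-2/77, 25/308)
j=6 picked index 6: u0 ∈ [-3/308, 41/308)
j=7 picked index 8: u0 ∈ [13/308, 59/616)
j=8 picked index 9: u0 ∈ [3/616, 10/77)
j=9 picked index 10: u0 ∈ [3/77, 2/11)
j=10 picked index 10: u0 ∈ [-4/77, 1/11)
intersection: [5/77, 25/308)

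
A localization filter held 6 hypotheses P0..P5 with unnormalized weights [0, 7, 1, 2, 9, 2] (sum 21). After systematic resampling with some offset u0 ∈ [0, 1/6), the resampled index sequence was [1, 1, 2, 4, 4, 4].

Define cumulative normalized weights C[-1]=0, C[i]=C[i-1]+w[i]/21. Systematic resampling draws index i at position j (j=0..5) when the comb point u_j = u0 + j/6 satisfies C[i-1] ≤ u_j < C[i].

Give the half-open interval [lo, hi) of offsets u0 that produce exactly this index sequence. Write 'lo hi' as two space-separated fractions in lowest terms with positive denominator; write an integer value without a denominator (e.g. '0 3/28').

0 1/21

C = [0, 1/3, 8/21, 10/21, 19/21, 1]
j=0 picked index 1: u0 ∈ [0, 1/3)
j=1 picked index 1: u0 ∈ [-1/6, 1/6)
j=2 picked index 2: u0 ∈ [0, 1/21)
j=3 picked index 4: u0 ∈ [-1/42, 17/42)
j=4 picked index 4: u0 ∈ [-4/21, 5/21)
j=5 picked index 4: u0 ∈ [-5/14, 1/14)
intersection: [0, 1/21)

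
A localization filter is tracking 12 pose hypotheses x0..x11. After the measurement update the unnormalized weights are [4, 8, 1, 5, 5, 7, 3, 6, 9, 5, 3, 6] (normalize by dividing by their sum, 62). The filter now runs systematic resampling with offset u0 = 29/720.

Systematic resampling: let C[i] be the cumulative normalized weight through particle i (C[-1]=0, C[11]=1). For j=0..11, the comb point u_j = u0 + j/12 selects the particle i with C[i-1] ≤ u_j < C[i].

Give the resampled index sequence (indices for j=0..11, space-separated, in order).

0 1 2 3 5 5 7 7 8 9 10 11

C = [2/31, 6/31, 13/62, 9/31, 23/62, 15/31, 33/62, 39/62, 24/31, 53/62, 28/31, 1]
j=0: u_0=29/720 ∈ [0, 2/31) → index 0
j=1: u_1=89/720 ∈ [2/31, 6/31) → index 1
j=2: u_2=149/720 ∈ [6/31, 13/62) → index 2
j=3: u_3=209/720 ∈ [13/62, 9/31) → index 3
j=4: u_4=269/720 ∈ [23/62, 15/31) → index 5
j=5: u_5=329/720 ∈ [23/62, 15/31) → index 5
j=6: u_6=389/720 ∈ [33/62, 39/62) → index 7
j=7: u_7=449/720 ∈ [33/62, 39/62) → index 7
j=8: u_8=509/720 ∈ [39/62, 24/31) → index 8
j=9: u_9=569/720 ∈ [24/31, 53/62) → index 9
j=10: u_10=629/720 ∈ [53/62, 28/31) → index 10
j=11: u_11=689/720 ∈ [28/31, 1) → index 11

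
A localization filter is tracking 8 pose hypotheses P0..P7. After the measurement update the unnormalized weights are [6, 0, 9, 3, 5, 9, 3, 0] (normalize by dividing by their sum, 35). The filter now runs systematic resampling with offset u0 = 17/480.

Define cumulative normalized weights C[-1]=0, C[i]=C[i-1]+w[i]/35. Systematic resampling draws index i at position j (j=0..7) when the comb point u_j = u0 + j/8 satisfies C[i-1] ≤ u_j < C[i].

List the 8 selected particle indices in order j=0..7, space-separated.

C = [6/35, 6/35, 3/7, 18/35, 23/35, 32/35, 1, 1]
j=0: u_0=17/480 ∈ [0, 6/35) → index 0
j=1: u_1=77/480 ∈ [0, 6/35) → index 0
j=2: u_2=137/480 ∈ [6/35, 3/7) → index 2
j=3: u_3=197/480 ∈ [6/35, 3/7) → index 2
j=4: u_4=257/480 ∈ [18/35, 23/35) → index 4
j=5: u_5=317/480 ∈ [23/35, 32/35) → index 5
j=6: u_6=377/480 ∈ [23/35, 32/35) → index 5
j=7: u_7=437/480 ∈ [23/35, 32/35) → index 5

0 0 2 2 4 5 5 5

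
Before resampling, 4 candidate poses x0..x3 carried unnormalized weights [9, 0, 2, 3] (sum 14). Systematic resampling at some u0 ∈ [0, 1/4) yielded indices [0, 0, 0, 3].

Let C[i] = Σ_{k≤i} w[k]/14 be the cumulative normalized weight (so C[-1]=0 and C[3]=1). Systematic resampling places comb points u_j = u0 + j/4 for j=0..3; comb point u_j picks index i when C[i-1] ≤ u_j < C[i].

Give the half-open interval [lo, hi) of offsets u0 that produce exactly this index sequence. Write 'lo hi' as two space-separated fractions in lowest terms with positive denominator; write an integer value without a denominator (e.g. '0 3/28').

1/28 1/7

C = [9/14, 9/14, 11/14, 1]
j=0 picked index 0: u0 ∈ [0, 9/14)
j=1 picked index 0: u0 ∈ [-1/4, 11/28)
j=2 picked index 0: u0 ∈ [-1/2, 1/7)
j=3 picked index 3: u0 ∈ [1/28, 1/4)
intersection: [1/28, 1/7)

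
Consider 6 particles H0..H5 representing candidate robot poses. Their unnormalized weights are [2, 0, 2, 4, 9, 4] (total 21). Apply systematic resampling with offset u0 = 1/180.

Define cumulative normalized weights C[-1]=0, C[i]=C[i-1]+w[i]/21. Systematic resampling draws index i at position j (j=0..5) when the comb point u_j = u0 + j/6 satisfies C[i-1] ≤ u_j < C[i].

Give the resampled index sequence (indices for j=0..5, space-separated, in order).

C = [2/21, 2/21, 4/21, 8/21, 17/21, 1]
j=0: u_0=1/180 ∈ [0, 2/21) → index 0
j=1: u_1=31/180 ∈ [2/21, 4/21) → index 2
j=2: u_2=61/180 ∈ [4/21, 8/21) → index 3
j=3: u_3=91/180 ∈ [8/21, 17/21) → index 4
j=4: u_4=121/180 ∈ [8/21, 17/21) → index 4
j=5: u_5=151/180 ∈ [17/21, 1) → index 5

0 2 3 4 4 5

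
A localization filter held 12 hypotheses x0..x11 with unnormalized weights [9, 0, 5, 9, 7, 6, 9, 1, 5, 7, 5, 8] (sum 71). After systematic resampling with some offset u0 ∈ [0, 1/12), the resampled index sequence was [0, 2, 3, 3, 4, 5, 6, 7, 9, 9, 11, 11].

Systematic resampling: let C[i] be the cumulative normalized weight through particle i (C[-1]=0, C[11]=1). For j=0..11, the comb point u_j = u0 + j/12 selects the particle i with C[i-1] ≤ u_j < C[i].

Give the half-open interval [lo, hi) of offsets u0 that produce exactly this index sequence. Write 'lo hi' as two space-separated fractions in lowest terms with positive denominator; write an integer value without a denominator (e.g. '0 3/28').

C = [9/71, 9/71, 14/71, 23/71, 30/71, 36/71, 45/71, 46/71, 51/71, 58/71, 63/71, 1]
j=0 picked index 0: u0 ∈ [0, 9/71)
j=1 picked index 2: u0 ∈ [37/852, 97/852)
j=2 picked index 3: u0 ∈ [13/426, 67/426)
j=3 picked index 3: u0 ∈ [-15/284, 21/284)
j=4 picked index 4: u0 ∈ [-2/213, 19/213)
j=5 picked index 5: u0 ∈ [5/852, 77/852)
j=6 picked index 6: u0 ∈ [1/142, 19/142)
j=7 picked index 7: u0 ∈ [43/852, 55/852)
j=8 picked index 9: u0 ∈ [11/213, 32/213)
j=9 picked index 9: u0 ∈ [-9/284, 19/284)
j=10 picked index 11: u0 ∈ [23/426, 1/6)
j=11 picked index 11: u0 ∈ [-25/852, 1/12)
intersection: [23/426, 55/852)

23/426 55/852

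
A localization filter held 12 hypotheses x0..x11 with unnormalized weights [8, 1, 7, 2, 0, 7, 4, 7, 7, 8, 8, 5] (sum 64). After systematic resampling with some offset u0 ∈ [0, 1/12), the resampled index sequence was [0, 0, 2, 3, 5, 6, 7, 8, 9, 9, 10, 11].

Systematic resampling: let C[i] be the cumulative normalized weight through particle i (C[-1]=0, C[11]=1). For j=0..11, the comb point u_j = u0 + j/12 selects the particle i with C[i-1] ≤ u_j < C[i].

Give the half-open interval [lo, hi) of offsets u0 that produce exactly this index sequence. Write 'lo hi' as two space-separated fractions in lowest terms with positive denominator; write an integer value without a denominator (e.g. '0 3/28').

C = [1/8, 9/64, 1/4, 9/32, 9/32, 25/64, 29/64, 9/16, 43/64, 51/64, 59/64, 1]
j=0 picked index 0: u0 ∈ [0, 1/8)
j=1 picked index 0: u0 ∈ [-1/12, 1/24)
j=2 picked index 2: u0 ∈ [-5/192, 1/12)
j=3 picked index 3: u0 ∈ [0, 1/32)
j=4 picked index 5: u0 ∈ [-5/96, 11/192)
j=5 picked index 6: u0 ∈ [-5/192, 7/192)
j=6 picked index 7: u0 ∈ [-3/64, 1/16)
j=7 picked index 8: u0 ∈ [-1/48, 17/192)
j=8 picked index 9: u0 ∈ [1/192, 25/192)
j=9 picked index 9: u0 ∈ [-5/64, 3/64)
j=10 picked index 10: u0 ∈ [-7/192, 17/192)
j=11 picked index 11: u0 ∈ [1/192, 1/12)
intersection: [1/192, 1/32)

1/192 1/32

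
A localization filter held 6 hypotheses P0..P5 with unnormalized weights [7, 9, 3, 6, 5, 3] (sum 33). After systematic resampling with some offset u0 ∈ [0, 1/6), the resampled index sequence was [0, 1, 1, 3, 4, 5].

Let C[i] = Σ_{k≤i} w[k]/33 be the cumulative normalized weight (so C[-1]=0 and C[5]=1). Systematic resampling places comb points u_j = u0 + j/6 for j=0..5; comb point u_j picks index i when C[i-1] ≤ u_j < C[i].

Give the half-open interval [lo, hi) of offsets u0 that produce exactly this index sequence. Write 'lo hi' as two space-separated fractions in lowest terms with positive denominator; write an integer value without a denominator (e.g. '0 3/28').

1/11 5/33

C = [7/33, 16/33, 19/33, 25/33, 10/11, 1]
j=0 picked index 0: u0 ∈ [0, 7/33)
j=1 picked index 1: u0 ∈ [1/22, 7/22)
j=2 picked index 1: u0 ∈ [-4/33, 5/33)
j=3 picked index 3: u0 ∈ [5/66, 17/66)
j=4 picked index 4: u0 ∈ [1/11, 8/33)
j=5 picked index 5: u0 ∈ [5/66, 1/6)
intersection: [1/11, 5/33)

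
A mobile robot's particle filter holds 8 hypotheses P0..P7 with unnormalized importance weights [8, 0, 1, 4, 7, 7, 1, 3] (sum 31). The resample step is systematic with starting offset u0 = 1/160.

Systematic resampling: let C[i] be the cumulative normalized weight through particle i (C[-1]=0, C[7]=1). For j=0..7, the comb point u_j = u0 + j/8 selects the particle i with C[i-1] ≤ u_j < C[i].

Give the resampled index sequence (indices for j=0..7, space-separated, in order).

C = [8/31, 8/31, 9/31, 13/31, 20/31, 27/31, 28/31, 1]
j=0: u_0=1/160 ∈ [0, 8/31) → index 0
j=1: u_1=21/160 ∈ [0, 8/31) → index 0
j=2: u_2=41/160 ∈ [0, 8/31) → index 0
j=3: u_3=61/160 ∈ [9/31, 13/31) → index 3
j=4: u_4=81/160 ∈ [13/31, 20/31) → index 4
j=5: u_5=101/160 ∈ [13/31, 20/31) → index 4
j=6: u_6=121/160 ∈ [20/31, 27/31) → index 5
j=7: u_7=141/160 ∈ [27/31, 28/31) → index 6

0 0 0 3 4 4 5 6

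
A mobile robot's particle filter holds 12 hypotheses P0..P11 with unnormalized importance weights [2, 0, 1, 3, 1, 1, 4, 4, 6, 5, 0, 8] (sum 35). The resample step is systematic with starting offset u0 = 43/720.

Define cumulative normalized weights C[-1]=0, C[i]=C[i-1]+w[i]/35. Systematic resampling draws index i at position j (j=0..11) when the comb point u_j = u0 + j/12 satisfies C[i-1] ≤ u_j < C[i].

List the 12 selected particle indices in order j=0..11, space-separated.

2 3 5 6 7 8 8 9 9 11 11 11

C = [2/35, 2/35, 3/35, 6/35, 1/5, 8/35, 12/35, 16/35, 22/35, 27/35, 27/35, 1]
j=0: u_0=43/720 ∈ [2/35, 3/35) → index 2
j=1: u_1=103/720 ∈ [3/35, 6/35) → index 3
j=2: u_2=163/720 ∈ [1/5, 8/35) → index 5
j=3: u_3=223/720 ∈ [8/35, 12/35) → index 6
j=4: u_4=283/720 ∈ [12/35, 16/35) → index 7
j=5: u_5=343/720 ∈ [16/35, 22/35) → index 8
j=6: u_6=403/720 ∈ [16/35, 22/35) → index 8
j=7: u_7=463/720 ∈ [22/35, 27/35) → index 9
j=8: u_8=523/720 ∈ [22/35, 27/35) → index 9
j=9: u_9=583/720 ∈ [27/35, 1) → index 11
j=10: u_10=643/720 ∈ [27/35, 1) → index 11
j=11: u_11=703/720 ∈ [27/35, 1) → index 11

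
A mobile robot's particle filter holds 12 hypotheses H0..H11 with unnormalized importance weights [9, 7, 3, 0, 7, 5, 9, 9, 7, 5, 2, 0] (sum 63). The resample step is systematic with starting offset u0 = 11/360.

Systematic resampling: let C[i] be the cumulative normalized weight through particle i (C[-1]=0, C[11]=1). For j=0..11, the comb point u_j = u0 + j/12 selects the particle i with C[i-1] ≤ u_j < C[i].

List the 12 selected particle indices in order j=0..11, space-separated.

0 0 1 2 4 5 6 6 7 8 8 9

C = [1/7, 16/63, 19/63, 19/63, 26/63, 31/63, 40/63, 7/9, 8/9, 61/63, 1, 1]
j=0: u_0=11/360 ∈ [0, 1/7) → index 0
j=1: u_1=41/360 ∈ [0, 1/7) → index 0
j=2: u_2=71/360 ∈ [1/7, 16/63) → index 1
j=3: u_3=101/360 ∈ [16/63, 19/63) → index 2
j=4: u_4=131/360 ∈ [19/63, 26/63) → index 4
j=5: u_5=161/360 ∈ [26/63, 31/63) → index 5
j=6: u_6=191/360 ∈ [31/63, 40/63) → index 6
j=7: u_7=221/360 ∈ [31/63, 40/63) → index 6
j=8: u_8=251/360 ∈ [40/63, 7/9) → index 7
j=9: u_9=281/360 ∈ [7/9, 8/9) → index 8
j=10: u_10=311/360 ∈ [7/9, 8/9) → index 8
j=11: u_11=341/360 ∈ [8/9, 61/63) → index 9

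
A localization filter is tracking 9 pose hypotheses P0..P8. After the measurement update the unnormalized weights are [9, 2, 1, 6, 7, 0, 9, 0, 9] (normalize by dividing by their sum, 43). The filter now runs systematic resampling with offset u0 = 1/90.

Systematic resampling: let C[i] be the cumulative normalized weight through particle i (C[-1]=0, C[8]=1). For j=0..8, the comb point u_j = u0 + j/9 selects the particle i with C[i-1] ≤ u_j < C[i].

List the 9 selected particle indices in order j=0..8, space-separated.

0 0 1 3 4 4 6 6 8

C = [9/43, 11/43, 12/43, 18/43, 25/43, 25/43, 34/43, 34/43, 1]
j=0: u_0=1/90 ∈ [0, 9/43) → index 0
j=1: u_1=11/90 ∈ [0, 9/43) → index 0
j=2: u_2=7/30 ∈ [9/43, 11/43) → index 1
j=3: u_3=31/90 ∈ [12/43, 18/43) → index 3
j=4: u_4=41/90 ∈ [18/43, 25/43) → index 4
j=5: u_5=17/30 ∈ [18/43, 25/43) → index 4
j=6: u_6=61/90 ∈ [25/43, 34/43) → index 6
j=7: u_7=71/90 ∈ [25/43, 34/43) → index 6
j=8: u_8=9/10 ∈ [34/43, 1) → index 8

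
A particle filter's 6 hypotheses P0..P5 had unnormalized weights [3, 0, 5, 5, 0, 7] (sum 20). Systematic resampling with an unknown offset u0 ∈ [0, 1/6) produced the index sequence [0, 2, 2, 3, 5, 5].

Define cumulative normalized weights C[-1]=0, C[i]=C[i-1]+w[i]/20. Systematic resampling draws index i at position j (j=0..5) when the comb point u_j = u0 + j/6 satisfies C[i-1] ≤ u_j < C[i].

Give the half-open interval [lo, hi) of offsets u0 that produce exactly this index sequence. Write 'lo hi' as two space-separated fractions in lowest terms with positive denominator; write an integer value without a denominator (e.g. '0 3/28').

C = [3/20, 3/20, 2/5, 13/20, 13/20, 1]
j=0 picked index 0: u0 ∈ [0, 3/20)
j=1 picked index 2: u0 ∈ [-1/60, 7/30)
j=2 picked index 2: u0 ∈ [-11/60, 1/15)
j=3 picked index 3: u0 ∈ [-1/10, 3/20)
j=4 picked index 5: u0 ∈ [-1/60, 1/3)
j=5 picked index 5: u0 ∈ [-11/60, 1/6)
intersection: [0, 1/15)

0 1/15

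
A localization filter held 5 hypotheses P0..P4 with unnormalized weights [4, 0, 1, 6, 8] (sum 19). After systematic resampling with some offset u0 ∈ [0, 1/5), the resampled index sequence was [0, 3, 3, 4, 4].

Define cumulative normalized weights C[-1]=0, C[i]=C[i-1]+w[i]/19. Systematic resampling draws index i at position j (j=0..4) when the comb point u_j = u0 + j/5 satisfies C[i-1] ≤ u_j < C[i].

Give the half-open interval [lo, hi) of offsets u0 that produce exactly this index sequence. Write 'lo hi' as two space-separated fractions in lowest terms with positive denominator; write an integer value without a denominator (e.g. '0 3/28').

6/95 17/95

C = [4/19, 4/19, 5/19, 11/19, 1]
j=0 picked index 0: u0 ∈ [0, 4/19)
j=1 picked index 3: u0 ∈ [6/95, 36/95)
j=2 picked index 3: u0 ∈ [-13/95, 17/95)
j=3 picked index 4: u0 ∈ [-2/95, 2/5)
j=4 picked index 4: u0 ∈ [-21/95, 1/5)
intersection: [6/95, 17/95)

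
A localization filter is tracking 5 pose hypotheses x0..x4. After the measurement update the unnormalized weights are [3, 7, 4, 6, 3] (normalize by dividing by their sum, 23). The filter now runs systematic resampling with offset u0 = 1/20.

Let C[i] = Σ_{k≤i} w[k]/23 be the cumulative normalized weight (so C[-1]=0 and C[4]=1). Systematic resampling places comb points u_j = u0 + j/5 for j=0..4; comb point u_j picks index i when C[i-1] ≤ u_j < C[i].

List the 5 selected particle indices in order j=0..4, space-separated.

0 1 2 3 3

C = [3/23, 10/23, 14/23, 20/23, 1]
j=0: u_0=1/20 ∈ [0, 3/23) → index 0
j=1: u_1=1/4 ∈ [3/23, 10/23) → index 1
j=2: u_2=9/20 ∈ [10/23, 14/23) → index 2
j=3: u_3=13/20 ∈ [14/23, 20/23) → index 3
j=4: u_4=17/20 ∈ [14/23, 20/23) → index 3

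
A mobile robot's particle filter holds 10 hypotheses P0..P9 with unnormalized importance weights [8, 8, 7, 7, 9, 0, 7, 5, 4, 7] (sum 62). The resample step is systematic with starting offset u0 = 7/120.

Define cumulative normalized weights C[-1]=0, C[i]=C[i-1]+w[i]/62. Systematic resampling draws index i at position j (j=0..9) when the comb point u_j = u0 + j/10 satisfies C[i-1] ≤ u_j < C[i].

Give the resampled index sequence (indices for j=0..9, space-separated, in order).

C = [4/31, 8/31, 23/62, 15/31, 39/62, 39/62, 23/31, 51/62, 55/62, 1]
j=0: u_0=7/120 ∈ [0, 4/31) → index 0
j=1: u_1=19/120 ∈ [4/31, 8/31) → index 1
j=2: u_2=31/120 ∈ [8/31, 23/62) → index 2
j=3: u_3=43/120 ∈ [8/31, 23/62) → index 2
j=4: u_4=11/24 ∈ [23/62, 15/31) → index 3
j=5: u_5=67/120 ∈ [15/31, 39/62) → index 4
j=6: u_6=79/120 ∈ [39/62, 23/31) → index 6
j=7: u_7=91/120 ∈ [23/31, 51/62) → index 7
j=8: u_8=103/120 ∈ [51/62, 55/62) → index 8
j=9: u_9=23/24 ∈ [55/62, 1) → index 9

0 1 2 2 3 4 6 7 8 9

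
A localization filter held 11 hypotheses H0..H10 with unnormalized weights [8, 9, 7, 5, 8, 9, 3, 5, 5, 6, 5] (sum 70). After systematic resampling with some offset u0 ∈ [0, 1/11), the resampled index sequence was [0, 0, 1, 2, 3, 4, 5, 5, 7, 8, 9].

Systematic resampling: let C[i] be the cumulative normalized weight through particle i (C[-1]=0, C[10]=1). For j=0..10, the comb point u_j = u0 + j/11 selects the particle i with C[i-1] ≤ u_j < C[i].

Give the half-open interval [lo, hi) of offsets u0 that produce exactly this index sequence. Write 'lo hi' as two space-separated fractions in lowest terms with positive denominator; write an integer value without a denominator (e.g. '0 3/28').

0 3/154

C = [4/35, 17/70, 12/35, 29/70, 37/70, 23/35, 7/10, 27/35, 59/70, 13/14, 1]
j=0 picked index 0: u0 ∈ [0, 4/35)
j=1 picked index 0: u0 ∈ [-1/11, 9/385)
j=2 picked index 1: u0 ∈ [-26/385, 47/770)
j=3 picked index 2: u0 ∈ [-23/770, 27/385)
j=4 picked index 3: u0 ∈ [-8/385, 39/770)
j=5 picked index 4: u0 ∈ [-31/770, 57/770)
j=6 picked index 5: u0 ∈ [-13/770, 43/385)
j=7 picked index 5: u0 ∈ [-83/770, 8/385)
j=8 picked index 7: u0 ∈ [-3/110, 17/385)
j=9 picked index 8: u0 ∈ [-18/385, 19/770)
j=10 picked index 9: u0 ∈ [-51/770, 3/154)
intersection: [0, 3/154)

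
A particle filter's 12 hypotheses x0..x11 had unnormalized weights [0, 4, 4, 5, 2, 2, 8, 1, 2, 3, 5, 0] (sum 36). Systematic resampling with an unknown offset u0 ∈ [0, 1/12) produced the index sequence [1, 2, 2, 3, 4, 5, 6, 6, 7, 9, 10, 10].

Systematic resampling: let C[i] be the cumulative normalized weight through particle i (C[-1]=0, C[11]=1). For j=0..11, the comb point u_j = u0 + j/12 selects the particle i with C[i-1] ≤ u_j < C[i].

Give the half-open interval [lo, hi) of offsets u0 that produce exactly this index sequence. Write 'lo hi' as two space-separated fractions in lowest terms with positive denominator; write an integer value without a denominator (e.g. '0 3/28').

C = [0, 1/9, 2/9, 13/36, 5/12, 17/36, 25/36, 13/18, 7/9, 31/36, 1, 1]
j=0 picked index 1: u0 ∈ [0, 1/9)
j=1 picked index 2: u0 ∈ [1/36, 5/36)
j=2 picked index 2: u0 ∈ [-1/18, 1/18)
j=3 picked index 3: u0 ∈ [-1/36, 1/9)
j=4 picked index 4: u0 ∈ [1/36, 1/12)
j=5 picked index 5: u0 ∈ [0, 1/18)
j=6 picked index 6: u0 ∈ [-1/36, 7/36)
j=7 picked index 6: u0 ∈ [-1/9, 1/9)
j=8 picked index 7: u0 ∈ [1/36, 1/18)
j=9 picked index 9: u0 ∈ [1/36, 1/9)
j=10 picked index 10: u0 ∈ [1/36, 1/6)
j=11 picked index 10: u0 ∈ [-1/18, 1/12)
intersection: [1/36, 1/18)

1/36 1/18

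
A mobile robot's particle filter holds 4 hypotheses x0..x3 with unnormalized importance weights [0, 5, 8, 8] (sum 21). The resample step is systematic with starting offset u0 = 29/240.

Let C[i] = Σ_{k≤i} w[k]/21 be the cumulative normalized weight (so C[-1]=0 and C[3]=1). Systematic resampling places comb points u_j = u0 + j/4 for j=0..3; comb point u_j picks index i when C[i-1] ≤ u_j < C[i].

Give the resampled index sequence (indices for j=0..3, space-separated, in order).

C = [0, 5/21, 13/21, 1]
j=0: u_0=29/240 ∈ [0, 5/21) → index 1
j=1: u_1=89/240 ∈ [5/21, 13/21) → index 2
j=2: u_2=149/240 ∈ [13/21, 1) → index 3
j=3: u_3=209/240 ∈ [13/21, 1) → index 3

1 2 3 3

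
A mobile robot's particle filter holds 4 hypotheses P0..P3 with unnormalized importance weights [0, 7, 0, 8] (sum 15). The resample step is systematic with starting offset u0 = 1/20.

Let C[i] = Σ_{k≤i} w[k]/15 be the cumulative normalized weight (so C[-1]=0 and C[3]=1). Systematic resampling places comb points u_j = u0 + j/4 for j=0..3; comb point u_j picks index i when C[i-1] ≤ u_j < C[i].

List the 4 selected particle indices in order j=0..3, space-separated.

1 1 3 3

C = [0, 7/15, 7/15, 1]
j=0: u_0=1/20 ∈ [0, 7/15) → index 1
j=1: u_1=3/10 ∈ [0, 7/15) → index 1
j=2: u_2=11/20 ∈ [7/15, 1) → index 3
j=3: u_3=4/5 ∈ [7/15, 1) → index 3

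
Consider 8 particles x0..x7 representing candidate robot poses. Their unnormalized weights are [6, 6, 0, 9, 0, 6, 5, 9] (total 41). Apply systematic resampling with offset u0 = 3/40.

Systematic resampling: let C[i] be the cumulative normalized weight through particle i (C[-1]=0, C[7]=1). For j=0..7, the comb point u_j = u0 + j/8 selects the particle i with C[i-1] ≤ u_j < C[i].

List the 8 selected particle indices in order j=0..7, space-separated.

0 1 3 3 5 6 7 7

C = [6/41, 12/41, 12/41, 21/41, 21/41, 27/41, 32/41, 1]
j=0: u_0=3/40 ∈ [0, 6/41) → index 0
j=1: u_1=1/5 ∈ [6/41, 12/41) → index 1
j=2: u_2=13/40 ∈ [12/41, 21/41) → index 3
j=3: u_3=9/20 ∈ [12/41, 21/41) → index 3
j=4: u_4=23/40 ∈ [21/41, 27/41) → index 5
j=5: u_5=7/10 ∈ [27/41, 32/41) → index 6
j=6: u_6=33/40 ∈ [32/41, 1) → index 7
j=7: u_7=19/20 ∈ [32/41, 1) → index 7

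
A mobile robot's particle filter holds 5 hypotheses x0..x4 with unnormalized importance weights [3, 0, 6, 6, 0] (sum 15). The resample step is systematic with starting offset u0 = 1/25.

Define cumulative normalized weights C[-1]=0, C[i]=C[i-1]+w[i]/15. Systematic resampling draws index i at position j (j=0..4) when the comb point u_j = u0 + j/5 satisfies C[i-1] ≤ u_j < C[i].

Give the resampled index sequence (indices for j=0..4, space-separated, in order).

C = [1/5, 1/5, 3/5, 1, 1]
j=0: u_0=1/25 ∈ [0, 1/5) → index 0
j=1: u_1=6/25 ∈ [1/5, 3/5) → index 2
j=2: u_2=11/25 ∈ [1/5, 3/5) → index 2
j=3: u_3=16/25 ∈ [3/5, 1) → index 3
j=4: u_4=21/25 ∈ [3/5, 1) → index 3

0 2 2 3 3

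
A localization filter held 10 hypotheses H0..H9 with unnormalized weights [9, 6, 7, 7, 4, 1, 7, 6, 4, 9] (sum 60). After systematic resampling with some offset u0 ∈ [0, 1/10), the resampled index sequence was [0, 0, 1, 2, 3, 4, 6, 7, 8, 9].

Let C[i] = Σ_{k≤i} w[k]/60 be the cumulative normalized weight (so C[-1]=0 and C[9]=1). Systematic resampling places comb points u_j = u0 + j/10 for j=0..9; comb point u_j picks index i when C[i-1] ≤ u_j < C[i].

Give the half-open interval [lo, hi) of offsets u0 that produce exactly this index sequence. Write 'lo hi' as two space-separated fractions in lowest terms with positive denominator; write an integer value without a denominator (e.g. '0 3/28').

C = [3/20, 1/4, 11/30, 29/60, 11/20, 17/30, 41/60, 47/60, 17/20, 1]
j=0 picked index 0: u0 ∈ [0, 3/20)
j=1 picked index 0: u0 ∈ [-1/10, 1/20)
j=2 picked index 1: u0 ∈ [-1/20, 1/20)
j=3 picked index 2: u0 ∈ [-1/20, 1/15)
j=4 picked index 3: u0 ∈ [-1/30, 1/12)
j=5 picked index 4: u0 ∈ [-1/60, 1/20)
j=6 picked index 6: u0 ∈ [-1/30, 1/12)
j=7 picked index 7: u0 ∈ [-1/60, 1/12)
j=8 picked index 8: u0 ∈ [-1/60, 1/20)
j=9 picked index 9: u0 ∈ [-1/20, 1/10)
intersection: [0, 1/20)

0 1/20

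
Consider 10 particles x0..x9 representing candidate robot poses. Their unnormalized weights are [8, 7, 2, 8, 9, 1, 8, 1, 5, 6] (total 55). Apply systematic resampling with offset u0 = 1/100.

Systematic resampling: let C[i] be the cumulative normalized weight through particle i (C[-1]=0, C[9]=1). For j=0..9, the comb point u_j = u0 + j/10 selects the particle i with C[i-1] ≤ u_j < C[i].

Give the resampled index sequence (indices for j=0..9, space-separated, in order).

0 0 1 3 3 4 4 6 8 9

C = [8/55, 3/11, 17/55, 5/11, 34/55, 7/11, 43/55, 4/5, 49/55, 1]
j=0: u_0=1/100 ∈ [0, 8/55) → index 0
j=1: u_1=11/100 ∈ [0, 8/55) → index 0
j=2: u_2=21/100 ∈ [8/55, 3/11) → index 1
j=3: u_3=31/100 ∈ [17/55, 5/11) → index 3
j=4: u_4=41/100 ∈ [17/55, 5/11) → index 3
j=5: u_5=51/100 ∈ [5/11, 34/55) → index 4
j=6: u_6=61/100 ∈ [5/11, 34/55) → index 4
j=7: u_7=71/100 ∈ [7/11, 43/55) → index 6
j=8: u_8=81/100 ∈ [4/5, 49/55) → index 8
j=9: u_9=91/100 ∈ [49/55, 1) → index 9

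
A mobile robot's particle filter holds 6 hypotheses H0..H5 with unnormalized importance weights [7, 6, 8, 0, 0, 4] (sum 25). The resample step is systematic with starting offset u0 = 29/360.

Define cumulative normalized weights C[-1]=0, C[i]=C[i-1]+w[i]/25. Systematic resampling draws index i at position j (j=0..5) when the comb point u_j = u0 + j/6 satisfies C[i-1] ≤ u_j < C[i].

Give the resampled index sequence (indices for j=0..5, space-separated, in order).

0 0 1 2 2 5

C = [7/25, 13/25, 21/25, 21/25, 21/25, 1]
j=0: u_0=29/360 ∈ [0, 7/25) → index 0
j=1: u_1=89/360 ∈ [0, 7/25) → index 0
j=2: u_2=149/360 ∈ [7/25, 13/25) → index 1
j=3: u_3=209/360 ∈ [13/25, 21/25) → index 2
j=4: u_4=269/360 ∈ [13/25, 21/25) → index 2
j=5: u_5=329/360 ∈ [21/25, 1) → index 5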